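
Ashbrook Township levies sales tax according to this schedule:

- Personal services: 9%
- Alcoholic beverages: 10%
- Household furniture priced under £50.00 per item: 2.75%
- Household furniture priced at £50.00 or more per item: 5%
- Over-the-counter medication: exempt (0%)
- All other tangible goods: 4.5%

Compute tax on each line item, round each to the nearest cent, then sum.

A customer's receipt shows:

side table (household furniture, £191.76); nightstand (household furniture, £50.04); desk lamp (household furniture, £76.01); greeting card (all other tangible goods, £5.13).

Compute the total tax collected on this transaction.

£16.12

Side table £191.76: household furniture, £50.00 or more → 5% → £9.59
Nightstand £50.04: household furniture, £50.00 or more → 5% → £2.50
Desk lamp £76.01: household furniture, £50.00 or more → 5% → £3.80
Greeting card £5.13: all other tangible goods → 4.5% → £0.23
Total tax = £9.59 + £2.50 + £3.80 + £0.23 = £16.12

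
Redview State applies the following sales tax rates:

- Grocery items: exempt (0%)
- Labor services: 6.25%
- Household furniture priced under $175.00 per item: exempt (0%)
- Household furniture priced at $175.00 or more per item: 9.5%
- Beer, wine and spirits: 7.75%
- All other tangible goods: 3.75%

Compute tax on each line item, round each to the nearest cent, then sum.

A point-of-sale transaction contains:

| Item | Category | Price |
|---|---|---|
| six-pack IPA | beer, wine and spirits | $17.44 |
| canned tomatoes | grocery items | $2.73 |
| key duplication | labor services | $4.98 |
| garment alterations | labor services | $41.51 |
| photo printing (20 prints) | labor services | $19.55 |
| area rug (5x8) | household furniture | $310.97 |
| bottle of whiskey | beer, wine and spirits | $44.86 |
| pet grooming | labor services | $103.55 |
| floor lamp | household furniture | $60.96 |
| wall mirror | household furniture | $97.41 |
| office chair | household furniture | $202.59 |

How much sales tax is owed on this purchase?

Six-pack IPA $17.44: beer, wine and spirits → 7.75% → $1.35
Canned tomatoes $2.73: grocery items → 0% → $0.00
Key duplication $4.98: labor services → 6.25% → $0.31
Garment alterations $41.51: labor services → 6.25% → $2.59
Photo printing (20 prints) $19.55: labor services → 6.25% → $1.22
Area rug (5x8) $310.97: household furniture, $175.00 or more → 9.5% → $29.54
Bottle of whiskey $44.86: beer, wine and spirits → 7.75% → $3.48
Pet grooming $103.55: labor services → 6.25% → $6.47
Floor lamp $60.96: household furniture, under $175.00 → 0% → $0.00
Wall mirror $97.41: household furniture, under $175.00 → 0% → $0.00
Office chair $202.59: household furniture, $175.00 or more → 9.5% → $19.25
Total tax = $1.35 + $0.31 + $2.59 + $1.22 + $29.54 + $3.48 + $6.47 + $19.25 = $64.21

$64.21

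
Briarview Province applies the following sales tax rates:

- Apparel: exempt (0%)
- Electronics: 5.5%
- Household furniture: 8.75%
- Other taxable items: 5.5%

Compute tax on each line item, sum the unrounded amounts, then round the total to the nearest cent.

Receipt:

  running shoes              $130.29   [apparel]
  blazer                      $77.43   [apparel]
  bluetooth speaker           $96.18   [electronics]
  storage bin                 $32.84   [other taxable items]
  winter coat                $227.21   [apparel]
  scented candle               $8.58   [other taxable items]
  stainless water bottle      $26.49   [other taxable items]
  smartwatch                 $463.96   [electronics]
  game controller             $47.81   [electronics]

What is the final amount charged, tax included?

$1147.96

Running shoes $130.29: apparel → 0% → $0.00
Blazer $77.43: apparel → 0% → $0.00
Bluetooth speaker $96.18: electronics → 5.5% → $5.2899
Storage bin $32.84: other taxable items → 5.5% → $1.8062
Winter coat $227.21: apparel → 0% → $0.00
Scented candle $8.58: other taxable items → 5.5% → $0.4719
Stainless water bottle $26.49: other taxable items → 5.5% → $1.45695
Smartwatch $463.96: electronics → 5.5% → $25.5178
Game controller $47.81: electronics → 5.5% → $2.62955
Subtotal = $1110.79; unrounded tax = $37.1723 → $37.17; total due = $1147.96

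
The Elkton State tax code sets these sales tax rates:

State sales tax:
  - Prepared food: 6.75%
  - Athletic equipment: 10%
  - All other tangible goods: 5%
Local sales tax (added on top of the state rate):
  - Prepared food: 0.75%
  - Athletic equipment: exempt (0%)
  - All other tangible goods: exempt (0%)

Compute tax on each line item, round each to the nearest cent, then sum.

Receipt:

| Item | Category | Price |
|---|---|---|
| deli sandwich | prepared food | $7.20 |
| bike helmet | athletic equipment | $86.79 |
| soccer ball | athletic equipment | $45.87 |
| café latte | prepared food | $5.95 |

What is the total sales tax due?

$14.26

Deli sandwich $7.20: prepared food → 6.75% + 0.75% local = 7.5% → $0.54
Bike helmet $86.79: athletic equipment → 10% + 0% local = 10% → $8.68
Soccer ball $45.87: athletic equipment → 10% + 0% local = 10% → $4.59
Café latte $5.95: prepared food → 6.75% + 0.75% local = 7.5% → $0.45
Total tax = $0.54 + $8.68 + $4.59 + $0.45 = $14.26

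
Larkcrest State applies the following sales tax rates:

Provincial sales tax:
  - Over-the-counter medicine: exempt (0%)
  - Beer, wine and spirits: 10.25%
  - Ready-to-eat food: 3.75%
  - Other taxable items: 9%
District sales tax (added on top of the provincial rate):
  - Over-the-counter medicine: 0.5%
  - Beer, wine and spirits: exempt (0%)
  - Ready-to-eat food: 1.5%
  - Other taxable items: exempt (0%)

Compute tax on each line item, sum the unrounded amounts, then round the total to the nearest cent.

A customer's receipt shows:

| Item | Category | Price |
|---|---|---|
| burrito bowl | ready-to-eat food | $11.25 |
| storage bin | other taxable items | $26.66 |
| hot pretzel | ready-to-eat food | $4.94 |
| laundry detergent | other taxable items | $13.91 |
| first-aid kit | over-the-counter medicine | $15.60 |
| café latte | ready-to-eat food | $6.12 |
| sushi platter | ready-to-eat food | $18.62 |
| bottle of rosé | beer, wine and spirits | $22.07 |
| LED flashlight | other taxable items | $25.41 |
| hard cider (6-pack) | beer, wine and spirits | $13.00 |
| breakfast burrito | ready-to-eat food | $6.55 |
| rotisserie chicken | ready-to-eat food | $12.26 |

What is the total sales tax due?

Burrito bowl $11.25: ready-to-eat food → 3.75% + 1.5% district = 5.25% → $0.590625
Storage bin $26.66: other taxable items → 9% + 0% district = 9% → $2.3994
Hot pretzel $4.94: ready-to-eat food → 3.75% + 1.5% district = 5.25% → $0.25935
Laundry detergent $13.91: other taxable items → 9% + 0% district = 9% → $1.2519
First-aid kit $15.60: over-the-counter medicine → 0% + 0.5% district = 0.5% → $0.078
Café latte $6.12: ready-to-eat food → 3.75% + 1.5% district = 5.25% → $0.3213
Sushi platter $18.62: ready-to-eat food → 3.75% + 1.5% district = 5.25% → $0.97755
Bottle of rosé $22.07: beer, wine and spirits → 10.25% + 0% district = 10.25% → $2.262175
LED flashlight $25.41: other taxable items → 9% + 0% district = 9% → $2.2869
Hard cider (6-pack) $13.00: beer, wine and spirits → 10.25% + 0% district = 10.25% → $1.3325
Breakfast burrito $6.55: ready-to-eat food → 3.75% + 1.5% district = 5.25% → $0.343875
Rotisserie chicken $12.26: ready-to-eat food → 3.75% + 1.5% district = 5.25% → $0.64365
Unrounded tax sum = $12.747225 → $12.75

$12.75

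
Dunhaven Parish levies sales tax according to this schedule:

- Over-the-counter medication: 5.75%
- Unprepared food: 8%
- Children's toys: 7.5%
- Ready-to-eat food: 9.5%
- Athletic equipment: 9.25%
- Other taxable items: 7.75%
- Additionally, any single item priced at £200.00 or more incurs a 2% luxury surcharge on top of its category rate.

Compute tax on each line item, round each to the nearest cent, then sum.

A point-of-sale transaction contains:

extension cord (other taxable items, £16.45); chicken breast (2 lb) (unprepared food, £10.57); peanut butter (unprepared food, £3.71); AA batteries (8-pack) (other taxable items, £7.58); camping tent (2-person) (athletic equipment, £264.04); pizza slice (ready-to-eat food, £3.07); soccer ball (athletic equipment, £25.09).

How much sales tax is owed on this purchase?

Extension cord £16.45: other taxable items → 7.75% → £1.27
Chicken breast (2 lb) £10.57: unprepared food → 8% → £0.85
Peanut butter £3.71: unprepared food → 8% → £0.30
AA batteries (8-pack) £7.58: other taxable items → 7.75% → £0.59
Camping tent (2-person) £264.04: athletic equipment → 9.25% + 2% surcharge = 11.25% → £29.70
Pizza slice £3.07: ready-to-eat food → 9.5% → £0.29
Soccer ball £25.09: athletic equipment → 9.25% → £2.32
Total tax = £1.27 + £0.85 + £0.30 + £0.59 + £29.70 + £0.29 + £2.32 = £35.32

£35.32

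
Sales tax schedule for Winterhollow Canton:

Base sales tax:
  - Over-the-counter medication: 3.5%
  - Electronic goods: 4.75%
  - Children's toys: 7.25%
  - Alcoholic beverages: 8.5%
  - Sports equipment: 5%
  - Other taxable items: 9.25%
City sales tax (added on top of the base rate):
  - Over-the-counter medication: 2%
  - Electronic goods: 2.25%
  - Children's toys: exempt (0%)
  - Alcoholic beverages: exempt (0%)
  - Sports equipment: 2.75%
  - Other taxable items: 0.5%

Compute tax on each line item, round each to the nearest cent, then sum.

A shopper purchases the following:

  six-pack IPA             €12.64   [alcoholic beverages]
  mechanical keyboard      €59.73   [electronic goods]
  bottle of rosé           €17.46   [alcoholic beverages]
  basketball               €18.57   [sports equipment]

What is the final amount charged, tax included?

Six-pack IPA €12.64: alcoholic beverages → 8.5% + 0% city = 8.5% → €1.07
Mechanical keyboard €59.73: electronic goods → 4.75% + 2.25% city = 7% → €4.18
Bottle of rosé €17.46: alcoholic beverages → 8.5% + 0% city = 8.5% → €1.48
Basketball €18.57: sports equipment → 5% + 2.75% city = 7.75% → €1.44
Subtotal = €108.40; tax = €8.17; total due = €116.57

€116.57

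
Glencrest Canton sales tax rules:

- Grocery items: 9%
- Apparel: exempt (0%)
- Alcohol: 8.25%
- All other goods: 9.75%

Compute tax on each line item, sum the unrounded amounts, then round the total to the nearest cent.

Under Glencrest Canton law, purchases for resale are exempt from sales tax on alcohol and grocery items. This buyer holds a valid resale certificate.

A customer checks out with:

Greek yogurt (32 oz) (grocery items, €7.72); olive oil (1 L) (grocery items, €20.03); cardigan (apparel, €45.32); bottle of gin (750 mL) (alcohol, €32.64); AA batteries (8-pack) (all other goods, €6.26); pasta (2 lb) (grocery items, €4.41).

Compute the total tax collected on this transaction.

€0.61

Greek yogurt (32 oz) €7.72: grocery items, buyer-exempt → 0% → €0.00
Olive oil (1 L) €20.03: grocery items, buyer-exempt → 0% → €0.00
Cardigan €45.32: apparel → 0% → €0.00
Bottle of gin (750 mL) €32.64: alcohol, buyer-exempt → 0% → €0.00
AA batteries (8-pack) €6.26: all other goods → 9.75% → €0.61035
Pasta (2 lb) €4.41: grocery items, buyer-exempt → 0% → €0.00
Unrounded tax sum = €0.61035 → €0.61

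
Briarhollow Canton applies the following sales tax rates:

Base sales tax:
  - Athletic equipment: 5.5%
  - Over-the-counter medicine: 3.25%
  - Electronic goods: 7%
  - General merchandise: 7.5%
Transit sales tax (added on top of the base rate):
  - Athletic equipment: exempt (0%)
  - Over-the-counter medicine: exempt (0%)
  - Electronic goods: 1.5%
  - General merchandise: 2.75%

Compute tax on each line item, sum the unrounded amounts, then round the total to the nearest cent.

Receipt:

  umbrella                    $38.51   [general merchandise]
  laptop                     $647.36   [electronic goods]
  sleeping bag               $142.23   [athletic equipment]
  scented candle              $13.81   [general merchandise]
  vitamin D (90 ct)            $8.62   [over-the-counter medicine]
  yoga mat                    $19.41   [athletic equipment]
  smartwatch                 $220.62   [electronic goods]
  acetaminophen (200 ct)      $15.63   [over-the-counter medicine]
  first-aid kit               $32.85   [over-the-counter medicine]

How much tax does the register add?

Umbrella $38.51: general merchandise → 7.5% + 2.75% transit = 10.25% → $3.947275
Laptop $647.36: electronic goods → 7% + 1.5% transit = 8.5% → $55.0256
Sleeping bag $142.23: athletic equipment → 5.5% + 0% transit = 5.5% → $7.82265
Scented candle $13.81: general merchandise → 7.5% + 2.75% transit = 10.25% → $1.415525
Vitamin D (90 ct) $8.62: over-the-counter medicine → 3.25% + 0% transit = 3.25% → $0.28015
Yoga mat $19.41: athletic equipment → 5.5% + 0% transit = 5.5% → $1.06755
Smartwatch $220.62: electronic goods → 7% + 1.5% transit = 8.5% → $18.7527
Acetaminophen (200 ct) $15.63: over-the-counter medicine → 3.25% + 0% transit = 3.25% → $0.507975
First-aid kit $32.85: over-the-counter medicine → 3.25% + 0% transit = 3.25% → $1.067625
Unrounded tax sum = $89.88705 → $89.89

$89.89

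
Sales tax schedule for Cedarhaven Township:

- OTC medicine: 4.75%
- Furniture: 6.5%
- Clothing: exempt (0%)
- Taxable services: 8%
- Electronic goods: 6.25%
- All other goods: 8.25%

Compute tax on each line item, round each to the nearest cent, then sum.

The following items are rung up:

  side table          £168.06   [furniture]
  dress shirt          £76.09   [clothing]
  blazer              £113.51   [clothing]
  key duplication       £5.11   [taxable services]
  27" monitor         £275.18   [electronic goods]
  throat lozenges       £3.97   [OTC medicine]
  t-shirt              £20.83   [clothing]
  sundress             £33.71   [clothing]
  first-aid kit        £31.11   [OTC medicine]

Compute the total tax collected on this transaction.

Side table £168.06: furniture → 6.5% → £10.92
Dress shirt £76.09: clothing → 0% → £0.00
Blazer £113.51: clothing → 0% → £0.00
Key duplication £5.11: taxable services → 8% → £0.41
27" monitor £275.18: electronic goods → 6.25% → £17.20
Throat lozenges £3.97: OTC medicine → 4.75% → £0.19
T-shirt £20.83: clothing → 0% → £0.00
Sundress £33.71: clothing → 0% → £0.00
First-aid kit £31.11: OTC medicine → 4.75% → £1.48
Total tax = £10.92 + £0.41 + £17.20 + £0.19 + £1.48 = £30.20

£30.20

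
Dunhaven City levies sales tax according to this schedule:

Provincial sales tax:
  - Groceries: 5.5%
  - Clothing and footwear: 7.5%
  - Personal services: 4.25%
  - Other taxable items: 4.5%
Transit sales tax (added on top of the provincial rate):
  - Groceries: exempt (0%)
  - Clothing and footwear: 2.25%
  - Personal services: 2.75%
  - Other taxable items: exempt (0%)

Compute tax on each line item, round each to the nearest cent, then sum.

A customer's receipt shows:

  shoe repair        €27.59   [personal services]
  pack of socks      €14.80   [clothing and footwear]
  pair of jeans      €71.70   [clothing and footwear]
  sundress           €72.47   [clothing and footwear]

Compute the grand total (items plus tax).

€203.99

Shoe repair €27.59: personal services → 4.25% + 2.75% transit = 7% → €1.93
Pack of socks €14.80: clothing and footwear → 7.5% + 2.25% transit = 9.75% → €1.44
Pair of jeans €71.70: clothing and footwear → 7.5% + 2.25% transit = 9.75% → €6.99
Sundress €72.47: clothing and footwear → 7.5% + 2.25% transit = 9.75% → €7.07
Subtotal = €186.56; tax = €17.43; total due = €203.99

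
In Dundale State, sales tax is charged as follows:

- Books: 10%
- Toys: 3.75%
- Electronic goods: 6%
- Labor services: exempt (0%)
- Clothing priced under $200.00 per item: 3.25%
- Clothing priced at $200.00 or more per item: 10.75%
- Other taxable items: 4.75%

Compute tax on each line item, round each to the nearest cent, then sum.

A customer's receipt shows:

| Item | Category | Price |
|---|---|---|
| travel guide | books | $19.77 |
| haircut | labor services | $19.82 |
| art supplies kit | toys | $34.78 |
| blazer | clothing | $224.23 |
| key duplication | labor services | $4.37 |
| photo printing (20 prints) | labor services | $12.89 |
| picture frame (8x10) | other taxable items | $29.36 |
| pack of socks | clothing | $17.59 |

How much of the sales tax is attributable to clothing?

$24.67

Blazer $224.23: clothing, $200.00 or more → 10.75% → $24.10
Pack of socks $17.59: clothing, under $200.00 → 3.25% → $0.57
Tax on clothing = $24.10 + $0.57 = $24.67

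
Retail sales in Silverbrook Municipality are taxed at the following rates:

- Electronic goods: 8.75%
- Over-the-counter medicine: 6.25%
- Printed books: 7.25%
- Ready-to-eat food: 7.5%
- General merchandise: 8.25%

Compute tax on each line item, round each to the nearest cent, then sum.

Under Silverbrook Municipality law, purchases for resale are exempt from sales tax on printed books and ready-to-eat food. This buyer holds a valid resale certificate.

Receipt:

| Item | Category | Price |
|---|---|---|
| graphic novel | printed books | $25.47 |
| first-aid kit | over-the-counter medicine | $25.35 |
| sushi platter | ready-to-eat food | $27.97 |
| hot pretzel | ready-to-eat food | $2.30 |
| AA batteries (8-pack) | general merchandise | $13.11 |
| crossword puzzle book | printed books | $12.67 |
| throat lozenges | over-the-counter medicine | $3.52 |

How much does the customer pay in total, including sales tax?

Graphic novel $25.47: printed books, buyer-exempt → 0% → $0.00
First-aid kit $25.35: over-the-counter medicine → 6.25% → $1.58
Sushi platter $27.97: ready-to-eat food, buyer-exempt → 0% → $0.00
Hot pretzel $2.30: ready-to-eat food, buyer-exempt → 0% → $0.00
AA batteries (8-pack) $13.11: general merchandise → 8.25% → $1.08
Crossword puzzle book $12.67: printed books, buyer-exempt → 0% → $0.00
Throat lozenges $3.52: over-the-counter medicine → 6.25% → $0.22
Subtotal = $110.39; tax = $2.88; total due = $113.27

$113.27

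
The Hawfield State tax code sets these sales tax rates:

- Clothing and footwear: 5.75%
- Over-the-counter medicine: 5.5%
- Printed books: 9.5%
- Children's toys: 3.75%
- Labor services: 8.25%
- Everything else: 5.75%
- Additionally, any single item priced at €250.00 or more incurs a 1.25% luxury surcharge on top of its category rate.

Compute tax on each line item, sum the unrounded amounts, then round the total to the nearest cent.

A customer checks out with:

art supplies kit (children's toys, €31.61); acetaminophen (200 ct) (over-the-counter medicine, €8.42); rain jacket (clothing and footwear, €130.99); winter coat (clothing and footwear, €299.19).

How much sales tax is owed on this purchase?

Art supplies kit €31.61: children's toys → 3.75% → €1.185375
Acetaminophen (200 ct) €8.42: over-the-counter medicine → 5.5% → €0.4631
Rain jacket €130.99: clothing and footwear → 5.75% → €7.531925
Winter coat €299.19: clothing and footwear → 5.75% + 1.25% surcharge = 7% → €20.9433
Unrounded tax sum = €30.1237 → €30.12

€30.12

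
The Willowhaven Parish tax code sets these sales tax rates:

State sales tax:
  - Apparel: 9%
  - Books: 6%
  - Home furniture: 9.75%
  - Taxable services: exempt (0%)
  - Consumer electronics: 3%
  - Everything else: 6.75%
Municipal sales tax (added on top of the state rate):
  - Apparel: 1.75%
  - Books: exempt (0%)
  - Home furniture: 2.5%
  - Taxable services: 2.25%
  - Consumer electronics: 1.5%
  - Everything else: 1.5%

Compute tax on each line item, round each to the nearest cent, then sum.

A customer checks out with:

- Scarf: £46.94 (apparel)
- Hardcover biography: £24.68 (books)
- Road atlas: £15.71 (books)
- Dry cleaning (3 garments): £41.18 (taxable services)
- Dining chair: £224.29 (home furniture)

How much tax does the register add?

£35.88

Scarf £46.94: apparel → 9% + 1.75% municipal = 10.75% → £5.05
Hardcover biography £24.68: books → 6% + 0% municipal = 6% → £1.48
Road atlas £15.71: books → 6% + 0% municipal = 6% → £0.94
Dry cleaning (3 garments) £41.18: taxable services → 0% + 2.25% municipal = 2.25% → £0.93
Dining chair £224.29: home furniture → 9.75% + 2.5% municipal = 12.25% → £27.48
Total tax = £5.05 + £1.48 + £0.94 + £0.93 + £27.48 = £35.88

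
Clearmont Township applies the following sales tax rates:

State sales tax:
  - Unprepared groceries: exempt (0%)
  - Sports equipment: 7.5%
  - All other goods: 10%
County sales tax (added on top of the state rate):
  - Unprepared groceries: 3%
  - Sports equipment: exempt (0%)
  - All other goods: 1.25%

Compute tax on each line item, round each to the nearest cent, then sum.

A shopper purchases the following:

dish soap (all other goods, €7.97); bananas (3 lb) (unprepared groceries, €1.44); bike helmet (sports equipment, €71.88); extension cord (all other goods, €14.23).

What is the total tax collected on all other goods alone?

Dish soap €7.97: all other goods → 10% + 1.25% county = 11.25% → €0.90
Extension cord €14.23: all other goods → 10% + 1.25% county = 11.25% → €1.60
Tax on all other goods = €0.90 + €1.60 = €2.50

€2.50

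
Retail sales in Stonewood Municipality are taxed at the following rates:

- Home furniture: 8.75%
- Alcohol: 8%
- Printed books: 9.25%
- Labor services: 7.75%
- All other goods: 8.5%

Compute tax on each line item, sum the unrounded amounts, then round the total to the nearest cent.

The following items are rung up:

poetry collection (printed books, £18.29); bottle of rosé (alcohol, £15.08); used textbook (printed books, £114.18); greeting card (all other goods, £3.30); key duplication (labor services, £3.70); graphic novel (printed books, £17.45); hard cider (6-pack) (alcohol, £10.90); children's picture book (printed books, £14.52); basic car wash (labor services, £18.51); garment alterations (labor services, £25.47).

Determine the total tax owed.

Poetry collection £18.29: printed books → 9.25% → £1.691825
Bottle of rosé £15.08: alcohol → 8% → £1.2064
Used textbook £114.18: printed books → 9.25% → £10.56165
Greeting card £3.30: all other goods → 8.5% → £0.2805
Key duplication £3.70: labor services → 7.75% → £0.28675
Graphic novel £17.45: printed books → 9.25% → £1.614125
Hard cider (6-pack) £10.90: alcohol → 8% → £0.872
Children's picture book £14.52: printed books → 9.25% → £1.3431
Basic car wash £18.51: labor services → 7.75% → £1.434525
Garment alterations £25.47: labor services → 7.75% → £1.973925
Unrounded tax sum = £21.2648 → £21.26

£21.26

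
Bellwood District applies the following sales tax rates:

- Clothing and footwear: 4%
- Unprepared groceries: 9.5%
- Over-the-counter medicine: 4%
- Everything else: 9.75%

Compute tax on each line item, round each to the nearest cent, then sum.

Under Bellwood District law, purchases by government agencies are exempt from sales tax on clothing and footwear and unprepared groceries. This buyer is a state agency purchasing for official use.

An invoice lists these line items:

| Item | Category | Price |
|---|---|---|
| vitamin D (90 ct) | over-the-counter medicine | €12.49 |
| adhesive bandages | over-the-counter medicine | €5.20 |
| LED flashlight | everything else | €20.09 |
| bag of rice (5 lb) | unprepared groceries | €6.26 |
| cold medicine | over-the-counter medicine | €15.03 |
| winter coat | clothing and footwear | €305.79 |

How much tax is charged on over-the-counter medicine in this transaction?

Vitamin D (90 ct) €12.49: over-the-counter medicine → 4% → €0.50
Adhesive bandages €5.20: over-the-counter medicine → 4% → €0.21
Cold medicine €15.03: over-the-counter medicine → 4% → €0.60
Tax on over-the-counter medicine = €0.50 + €0.21 + €0.60 = €1.31

€1.31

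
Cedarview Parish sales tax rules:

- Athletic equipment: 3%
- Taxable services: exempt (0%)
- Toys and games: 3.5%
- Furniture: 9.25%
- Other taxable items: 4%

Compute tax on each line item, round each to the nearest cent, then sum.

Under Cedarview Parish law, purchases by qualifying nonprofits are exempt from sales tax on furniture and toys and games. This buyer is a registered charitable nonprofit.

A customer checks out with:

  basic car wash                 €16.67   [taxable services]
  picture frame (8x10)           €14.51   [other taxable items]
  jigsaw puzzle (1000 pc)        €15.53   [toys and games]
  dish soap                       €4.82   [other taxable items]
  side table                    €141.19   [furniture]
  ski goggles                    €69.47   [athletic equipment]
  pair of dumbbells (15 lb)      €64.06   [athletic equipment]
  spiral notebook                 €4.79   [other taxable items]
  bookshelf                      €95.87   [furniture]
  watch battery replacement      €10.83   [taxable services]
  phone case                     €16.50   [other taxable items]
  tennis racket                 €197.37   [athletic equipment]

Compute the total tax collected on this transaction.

€11.54

Basic car wash €16.67: taxable services → 0% → €0.00
Picture frame (8x10) €14.51: other taxable items → 4% → €0.58
Jigsaw puzzle (1000 pc) €15.53: toys and games, buyer-exempt → 0% → €0.00
Dish soap €4.82: other taxable items → 4% → €0.19
Side table €141.19: furniture, buyer-exempt → 0% → €0.00
Ski goggles €69.47: athletic equipment → 3% → €2.08
Pair of dumbbells (15 lb) €64.06: athletic equipment → 3% → €1.92
Spiral notebook €4.79: other taxable items → 4% → €0.19
Bookshelf €95.87: furniture, buyer-exempt → 0% → €0.00
Watch battery replacement €10.83: taxable services → 0% → €0.00
Phone case €16.50: other taxable items → 4% → €0.66
Tennis racket €197.37: athletic equipment → 3% → €5.92
Total tax = €0.58 + €0.19 + €2.08 + €1.92 + €0.19 + €0.66 + €5.92 = €11.54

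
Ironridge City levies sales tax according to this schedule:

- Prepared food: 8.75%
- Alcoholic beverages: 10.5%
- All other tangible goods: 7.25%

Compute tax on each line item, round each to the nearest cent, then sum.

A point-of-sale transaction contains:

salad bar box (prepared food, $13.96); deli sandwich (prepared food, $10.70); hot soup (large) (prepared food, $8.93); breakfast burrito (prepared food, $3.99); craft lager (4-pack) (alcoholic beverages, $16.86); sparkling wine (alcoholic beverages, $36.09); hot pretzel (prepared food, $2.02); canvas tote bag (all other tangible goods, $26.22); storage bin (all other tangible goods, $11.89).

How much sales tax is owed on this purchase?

Salad bar box $13.96: prepared food → 8.75% → $1.22
Deli sandwich $10.70: prepared food → 8.75% → $0.94
Hot soup (large) $8.93: prepared food → 8.75% → $0.78
Breakfast burrito $3.99: prepared food → 8.75% → $0.35
Craft lager (4-pack) $16.86: alcoholic beverages → 10.5% → $1.77
Sparkling wine $36.09: alcoholic beverages → 10.5% → $3.79
Hot pretzel $2.02: prepared food → 8.75% → $0.18
Canvas tote bag $26.22: all other tangible goods → 7.25% → $1.90
Storage bin $11.89: all other tangible goods → 7.25% → $0.86
Total tax = $1.22 + $0.94 + $0.78 + $0.35 + $1.77 + $3.79 + $0.18 + $1.90 + $0.86 = $11.79

$11.79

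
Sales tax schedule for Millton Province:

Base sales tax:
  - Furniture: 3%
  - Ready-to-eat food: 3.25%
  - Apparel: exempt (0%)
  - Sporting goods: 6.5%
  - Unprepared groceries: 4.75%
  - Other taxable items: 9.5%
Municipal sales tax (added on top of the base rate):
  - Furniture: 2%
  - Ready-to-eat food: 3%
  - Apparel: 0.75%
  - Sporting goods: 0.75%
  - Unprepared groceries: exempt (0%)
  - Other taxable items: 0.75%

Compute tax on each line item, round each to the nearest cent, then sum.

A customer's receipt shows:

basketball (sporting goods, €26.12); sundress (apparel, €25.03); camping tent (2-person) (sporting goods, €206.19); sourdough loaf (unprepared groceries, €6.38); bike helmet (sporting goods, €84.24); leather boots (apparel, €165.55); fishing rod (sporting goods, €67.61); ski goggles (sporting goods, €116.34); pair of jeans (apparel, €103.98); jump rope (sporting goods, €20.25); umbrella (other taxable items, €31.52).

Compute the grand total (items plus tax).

€896.70

Basketball €26.12: sporting goods → 6.5% + 0.75% municipal = 7.25% → €1.89
Sundress €25.03: apparel → 0% + 0.75% municipal = 0.75% → €0.19
Camping tent (2-person) €206.19: sporting goods → 6.5% + 0.75% municipal = 7.25% → €14.95
Sourdough loaf €6.38: unprepared groceries → 4.75% + 0% municipal = 4.75% → €0.30
Bike helmet €84.24: sporting goods → 6.5% + 0.75% municipal = 7.25% → €6.11
Leather boots €165.55: apparel → 0% + 0.75% municipal = 0.75% → €1.24
Fishing rod €67.61: sporting goods → 6.5% + 0.75% municipal = 7.25% → €4.90
Ski goggles €116.34: sporting goods → 6.5% + 0.75% municipal = 7.25% → €8.43
Pair of jeans €103.98: apparel → 0% + 0.75% municipal = 0.75% → €0.78
Jump rope €20.25: sporting goods → 6.5% + 0.75% municipal = 7.25% → €1.47
Umbrella €31.52: other taxable items → 9.5% + 0.75% municipal = 10.25% → €3.23
Subtotal = €853.21; tax = €43.49; total due = €896.70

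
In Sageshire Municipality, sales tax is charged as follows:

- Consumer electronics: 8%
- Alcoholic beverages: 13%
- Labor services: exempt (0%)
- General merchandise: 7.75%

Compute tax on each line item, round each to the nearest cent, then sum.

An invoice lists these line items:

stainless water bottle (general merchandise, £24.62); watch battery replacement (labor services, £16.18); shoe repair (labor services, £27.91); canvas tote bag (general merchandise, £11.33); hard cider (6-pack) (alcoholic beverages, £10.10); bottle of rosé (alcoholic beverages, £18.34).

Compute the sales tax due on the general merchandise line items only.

£2.79

Stainless water bottle £24.62: general merchandise → 7.75% → £1.91
Canvas tote bag £11.33: general merchandise → 7.75% → £0.88
Tax on general merchandise = £1.91 + £0.88 = £2.79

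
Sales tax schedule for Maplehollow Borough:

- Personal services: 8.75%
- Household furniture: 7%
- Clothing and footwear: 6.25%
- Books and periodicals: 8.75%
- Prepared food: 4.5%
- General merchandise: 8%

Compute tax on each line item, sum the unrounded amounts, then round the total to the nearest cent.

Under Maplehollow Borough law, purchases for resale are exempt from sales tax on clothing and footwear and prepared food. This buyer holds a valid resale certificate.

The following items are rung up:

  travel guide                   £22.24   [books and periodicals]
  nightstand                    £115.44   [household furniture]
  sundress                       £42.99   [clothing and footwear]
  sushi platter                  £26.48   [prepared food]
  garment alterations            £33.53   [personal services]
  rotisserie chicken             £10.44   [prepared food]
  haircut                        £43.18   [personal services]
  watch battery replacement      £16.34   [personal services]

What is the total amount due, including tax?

£328.81

Travel guide £22.24: books and periodicals → 8.75% → £1.946
Nightstand £115.44: household furniture → 7% → £8.0808
Sundress £42.99: clothing and footwear, buyer-exempt → 0% → £0.00
Sushi platter £26.48: prepared food, buyer-exempt → 0% → £0.00
Garment alterations £33.53: personal services → 8.75% → £2.933875
Rotisserie chicken £10.44: prepared food, buyer-exempt → 0% → £0.00
Haircut £43.18: personal services → 8.75% → £3.77825
Watch battery replacement £16.34: personal services → 8.75% → £1.42975
Subtotal = £310.64; unrounded tax = £18.168675 → £18.17; total due = £328.81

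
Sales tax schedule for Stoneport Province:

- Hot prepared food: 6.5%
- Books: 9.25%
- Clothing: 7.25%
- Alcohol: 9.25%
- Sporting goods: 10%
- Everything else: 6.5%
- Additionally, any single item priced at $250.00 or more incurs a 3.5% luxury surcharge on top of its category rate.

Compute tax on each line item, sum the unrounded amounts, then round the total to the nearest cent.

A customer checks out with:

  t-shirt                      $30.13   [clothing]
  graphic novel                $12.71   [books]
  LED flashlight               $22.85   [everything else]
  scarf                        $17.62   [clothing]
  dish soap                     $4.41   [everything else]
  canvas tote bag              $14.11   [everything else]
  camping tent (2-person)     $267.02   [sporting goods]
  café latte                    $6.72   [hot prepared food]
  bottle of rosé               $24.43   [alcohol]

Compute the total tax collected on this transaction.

T-shirt $30.13: clothing → 7.25% → $2.184425
Graphic novel $12.71: books → 9.25% → $1.175675
LED flashlight $22.85: everything else → 6.5% → $1.48525
Scarf $17.62: clothing → 7.25% → $1.27745
Dish soap $4.41: everything else → 6.5% → $0.28665
Canvas tote bag $14.11: everything else → 6.5% → $0.91715
Camping tent (2-person) $267.02: sporting goods → 10% + 3.5% surcharge = 13.5% → $36.0477
Café latte $6.72: hot prepared food → 6.5% → $0.4368
Bottle of rosé $24.43: alcohol → 9.25% → $2.259775
Unrounded tax sum = $46.070875 → $46.07

$46.07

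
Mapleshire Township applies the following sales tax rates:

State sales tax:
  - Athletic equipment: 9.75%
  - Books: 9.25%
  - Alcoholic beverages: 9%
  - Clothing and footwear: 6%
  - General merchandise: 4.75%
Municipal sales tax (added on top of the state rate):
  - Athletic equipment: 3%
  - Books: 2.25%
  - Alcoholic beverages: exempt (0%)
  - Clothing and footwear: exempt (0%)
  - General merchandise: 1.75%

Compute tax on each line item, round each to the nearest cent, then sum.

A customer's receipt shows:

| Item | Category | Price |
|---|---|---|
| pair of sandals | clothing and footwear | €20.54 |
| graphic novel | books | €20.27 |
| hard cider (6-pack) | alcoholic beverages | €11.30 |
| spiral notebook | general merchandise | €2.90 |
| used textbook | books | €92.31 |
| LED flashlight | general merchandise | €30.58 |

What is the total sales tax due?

Pair of sandals €20.54: clothing and footwear → 6% + 0% municipal = 6% → €1.23
Graphic novel €20.27: books → 9.25% + 2.25% municipal = 11.5% → €2.33
Hard cider (6-pack) €11.30: alcoholic beverages → 9% + 0% municipal = 9% → €1.02
Spiral notebook €2.90: general merchandise → 4.75% + 1.75% municipal = 6.5% → €0.19
Used textbook €92.31: books → 9.25% + 2.25% municipal = 11.5% → €10.62
LED flashlight €30.58: general merchandise → 4.75% + 1.75% municipal = 6.5% → €1.99
Total tax = €1.23 + €2.33 + €1.02 + €0.19 + €10.62 + €1.99 = €17.38

€17.38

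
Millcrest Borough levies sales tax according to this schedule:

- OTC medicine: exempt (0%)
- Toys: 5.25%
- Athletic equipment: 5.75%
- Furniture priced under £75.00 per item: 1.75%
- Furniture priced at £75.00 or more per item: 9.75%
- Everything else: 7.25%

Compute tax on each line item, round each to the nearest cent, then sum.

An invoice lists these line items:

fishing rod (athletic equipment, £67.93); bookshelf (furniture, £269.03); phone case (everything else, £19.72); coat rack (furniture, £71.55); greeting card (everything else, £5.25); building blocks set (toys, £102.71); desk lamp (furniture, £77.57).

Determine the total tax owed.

£46.15

Fishing rod £67.93: athletic equipment → 5.75% → £3.91
Bookshelf £269.03: furniture, £75.00 or more → 9.75% → £26.23
Phone case £19.72: everything else → 7.25% → £1.43
Coat rack £71.55: furniture, under £75.00 → 1.75% → £1.25
Greeting card £5.25: everything else → 7.25% → £0.38
Building blocks set £102.71: toys → 5.25% → £5.39
Desk lamp £77.57: furniture, £75.00 or more → 9.75% → £7.56
Total tax = £3.91 + £26.23 + £1.43 + £1.25 + £0.38 + £5.39 + £7.56 = £46.15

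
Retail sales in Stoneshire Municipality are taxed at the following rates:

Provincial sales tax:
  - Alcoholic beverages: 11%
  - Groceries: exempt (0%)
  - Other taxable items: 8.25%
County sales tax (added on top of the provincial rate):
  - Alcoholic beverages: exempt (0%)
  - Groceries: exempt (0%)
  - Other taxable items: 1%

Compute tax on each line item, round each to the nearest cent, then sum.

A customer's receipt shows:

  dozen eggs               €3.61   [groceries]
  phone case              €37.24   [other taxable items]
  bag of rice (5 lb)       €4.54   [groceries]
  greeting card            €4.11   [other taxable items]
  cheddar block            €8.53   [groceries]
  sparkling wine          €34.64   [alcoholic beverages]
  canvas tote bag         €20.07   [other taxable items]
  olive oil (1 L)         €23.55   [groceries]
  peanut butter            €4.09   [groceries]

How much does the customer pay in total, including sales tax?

€149.87

Dozen eggs €3.61: groceries → 0% + 0% county = 0% → €0.00
Phone case €37.24: other taxable items → 8.25% + 1% county = 9.25% → €3.44
Bag of rice (5 lb) €4.54: groceries → 0% + 0% county = 0% → €0.00
Greeting card €4.11: other taxable items → 8.25% + 1% county = 9.25% → €0.38
Cheddar block €8.53: groceries → 0% + 0% county = 0% → €0.00
Sparkling wine €34.64: alcoholic beverages → 11% + 0% county = 11% → €3.81
Canvas tote bag €20.07: other taxable items → 8.25% + 1% county = 9.25% → €1.86
Olive oil (1 L) €23.55: groceries → 0% + 0% county = 0% → €0.00
Peanut butter €4.09: groceries → 0% + 0% county = 0% → €0.00
Subtotal = €140.38; tax = €9.49; total due = €149.87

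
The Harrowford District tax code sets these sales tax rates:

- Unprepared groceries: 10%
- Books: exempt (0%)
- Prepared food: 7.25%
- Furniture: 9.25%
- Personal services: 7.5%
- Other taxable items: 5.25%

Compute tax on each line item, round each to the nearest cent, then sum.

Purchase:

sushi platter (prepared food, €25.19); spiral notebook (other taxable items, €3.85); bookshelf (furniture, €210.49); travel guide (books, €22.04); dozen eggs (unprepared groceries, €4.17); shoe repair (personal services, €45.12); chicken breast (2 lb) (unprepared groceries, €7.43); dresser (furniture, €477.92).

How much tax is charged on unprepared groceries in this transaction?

€1.16

Dozen eggs €4.17: unprepared groceries → 10% → €0.42
Chicken breast (2 lb) €7.43: unprepared groceries → 10% → €0.74
Tax on unprepared groceries = €0.42 + €0.74 = €1.16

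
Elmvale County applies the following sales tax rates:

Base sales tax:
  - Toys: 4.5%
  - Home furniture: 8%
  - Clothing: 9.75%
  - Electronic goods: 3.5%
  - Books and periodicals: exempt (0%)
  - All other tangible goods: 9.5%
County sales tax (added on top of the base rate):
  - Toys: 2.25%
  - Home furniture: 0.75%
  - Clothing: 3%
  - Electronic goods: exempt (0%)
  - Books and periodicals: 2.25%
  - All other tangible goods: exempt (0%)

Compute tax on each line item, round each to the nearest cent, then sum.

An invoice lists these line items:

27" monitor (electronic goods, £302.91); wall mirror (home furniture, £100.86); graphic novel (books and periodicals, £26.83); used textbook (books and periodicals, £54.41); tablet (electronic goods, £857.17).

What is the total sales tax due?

£51.25

27" monitor £302.91: electronic goods → 3.5% + 0% county = 3.5% → £10.60
Wall mirror £100.86: home furniture → 8% + 0.75% county = 8.75% → £8.83
Graphic novel £26.83: books and periodicals → 0% + 2.25% county = 2.25% → £0.60
Used textbook £54.41: books and periodicals → 0% + 2.25% county = 2.25% → £1.22
Tablet £857.17: electronic goods → 3.5% + 0% county = 3.5% → £30.00
Total tax = £10.60 + £8.83 + £0.60 + £1.22 + £30.00 = £51.25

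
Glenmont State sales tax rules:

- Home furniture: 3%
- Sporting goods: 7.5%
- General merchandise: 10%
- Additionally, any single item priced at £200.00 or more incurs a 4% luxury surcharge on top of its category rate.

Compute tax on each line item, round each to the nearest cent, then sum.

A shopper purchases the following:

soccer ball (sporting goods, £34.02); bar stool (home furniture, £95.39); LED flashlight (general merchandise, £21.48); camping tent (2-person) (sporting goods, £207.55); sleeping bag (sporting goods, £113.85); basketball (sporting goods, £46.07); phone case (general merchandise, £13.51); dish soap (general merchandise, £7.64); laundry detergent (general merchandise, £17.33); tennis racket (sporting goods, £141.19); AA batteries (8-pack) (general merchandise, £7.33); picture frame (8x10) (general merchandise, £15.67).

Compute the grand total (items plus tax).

£781.19

Soccer ball £34.02: sporting goods → 7.5% → £2.55
Bar stool £95.39: home furniture → 3% → £2.86
LED flashlight £21.48: general merchandise → 10% → £2.15
Camping tent (2-person) £207.55: sporting goods → 7.5% + 4% surcharge = 11.5% → £23.87
Sleeping bag £113.85: sporting goods → 7.5% → £8.54
Basketball £46.07: sporting goods → 7.5% → £3.46
Phone case £13.51: general merchandise → 10% → £1.35
Dish soap £7.64: general merchandise → 10% → £0.76
Laundry detergent £17.33: general merchandise → 10% → £1.73
Tennis racket £141.19: sporting goods → 7.5% → £10.59
AA batteries (8-pack) £7.33: general merchandise → 10% → £0.73
Picture frame (8x10) £15.67: general merchandise → 10% → £1.57
Subtotal = £721.03; tax = £60.16; total due = £781.19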